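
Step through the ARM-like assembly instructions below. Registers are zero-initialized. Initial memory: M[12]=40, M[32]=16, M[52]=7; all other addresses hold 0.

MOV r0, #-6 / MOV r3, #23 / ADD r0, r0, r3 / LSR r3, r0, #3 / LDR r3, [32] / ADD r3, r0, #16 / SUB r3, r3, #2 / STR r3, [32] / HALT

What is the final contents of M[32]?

after MOV r0, #-6: r0=-6
after MOV r3, #23: r3=23
after ADD r0, r0, r3: r0=(-6)+23=17
after LSR r3, r0, #3: r3=17>>3=2
after LDR r3, [32]: r3=M[32]=16
after ADD r3, r0, #16: r3=17+16=33
after SUB r3, r3, #2: r3=33-2=31
STR r3, [32] → M[32]=31
halt.

31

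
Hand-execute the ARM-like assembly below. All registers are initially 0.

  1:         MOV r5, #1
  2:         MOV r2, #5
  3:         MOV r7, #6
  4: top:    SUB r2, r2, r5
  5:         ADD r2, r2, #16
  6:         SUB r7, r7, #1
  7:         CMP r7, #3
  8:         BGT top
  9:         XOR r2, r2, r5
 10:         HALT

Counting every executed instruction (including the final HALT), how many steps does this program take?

20

r5=1
r2=5
r7=6
r2=5-1=4
r2=4+16=20
r7=6-1=5
CMP r7, #3  (cmp 5,3)
BGT top: taken
r2=20-1=19
r2=19+16=35
r7=5-1=4
CMP r7, #3  (cmp 4,3)
BGT top: taken
r2=35-1=34
r2=34+16=50
r7=4-1=3
CMP r7, #3  (cmp 3,3)
BGT top: not taken
r2=50^1=51
halt.
Total executed instructions: 20.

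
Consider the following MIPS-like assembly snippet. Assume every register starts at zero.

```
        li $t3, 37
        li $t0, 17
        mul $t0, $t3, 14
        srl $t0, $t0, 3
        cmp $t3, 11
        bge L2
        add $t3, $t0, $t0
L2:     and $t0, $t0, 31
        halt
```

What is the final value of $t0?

li $t3, 37 → $t3=37
li $t0, 17 → $t0=17
mul $t0, $t3, 14 → $t0=37*14=518
srl $t0, $t0, 3 → $t0=518>>3=64
cmp $t3, 11  (cmp 37,11)
bge L2: taken
and $t0, $t0, 31 → $t0=64&31=0
halt.

0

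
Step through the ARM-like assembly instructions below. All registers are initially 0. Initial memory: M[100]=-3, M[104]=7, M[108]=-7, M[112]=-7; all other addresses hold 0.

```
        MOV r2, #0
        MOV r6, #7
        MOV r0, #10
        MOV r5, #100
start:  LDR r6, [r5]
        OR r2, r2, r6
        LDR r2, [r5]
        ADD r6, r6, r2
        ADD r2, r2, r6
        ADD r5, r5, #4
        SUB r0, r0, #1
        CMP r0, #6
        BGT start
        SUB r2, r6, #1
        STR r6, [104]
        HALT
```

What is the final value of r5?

after MOV r2, #0: r2=0
after MOV r6, #7: r6=7
after MOV r0, #10: r0=10
after MOV r5, #100: r5=100
after LDR r6, [r5]: r6=M[100]=-3
after OR r2, r2, r6: r2=0|(-3)=-3
after LDR r2, [r5]: r2=M[100]=-3
after ADD r6, r6, r2: r6=(-3)+(-3)=-6
after ADD r2, r2, r6: r2=(-3)+(-6)=-9
after ADD r5, r5, #4: r5=100+4=104
after SUB r0, r0, #1: r0=10-1=9
CMP r0, #6  (cmp 9,6)
BGT start: taken
after LDR r6, [r5]: r6=M[104]=7
after OR r2, r2, r6: r2=(-9)|7=-9
after LDR r2, [r5]: r2=M[104]=7
after ADD r6, r6, r2: r6=7+7=14
after ADD r2, r2, r6: r2=7+14=21
after ADD r5, r5, #4: r5=104+4=108
after SUB r0, r0, #1: r0=9-1=8
CMP r0, #6  (cmp 8,6)
BGT start: taken
after LDR r6, [r5]: r6=M[108]=-7
after OR r2, r2, r6: r2=21|(-7)=-3
after LDR r2, [r5]: r2=M[108]=-7
after ADD r6, r6, r2: r6=(-7)+(-7)=-14
after ADD r2, r2, r6: r2=(-7)+(-14)=-21
after ADD r5, r5, #4: r5=108+4=112
after SUB r0, r0, #1: r0=8-1=7
CMP r0, #6  (cmp 7,6)
BGT start: taken
after LDR r6, [r5]: r6=M[112]=-7
after OR r2, r2, r6: r2=(-21)|(-7)=-5
after LDR r2, [r5]: r2=M[112]=-7
after ADD r6, r6, r2: r6=(-7)+(-7)=-14
after ADD r2, r2, r6: r2=(-7)+(-14)=-21
after ADD r5, r5, #4: r5=112+4=116
after SUB r0, r0, #1: r0=7-1=6
CMP r0, #6  (cmp 6,6)
BGT start: not taken
after SUB r2, r6, #1: r2=(-14)-1=-15
STR r6, [104] → M[104]=-14
halt.

116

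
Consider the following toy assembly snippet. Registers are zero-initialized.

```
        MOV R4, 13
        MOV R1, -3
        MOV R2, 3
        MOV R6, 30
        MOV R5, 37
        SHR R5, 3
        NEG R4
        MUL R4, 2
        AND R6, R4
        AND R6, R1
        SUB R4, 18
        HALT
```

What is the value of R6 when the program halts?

MOV R4, 13 → R4=13
MOV R1, -3 → R1=-3
MOV R2, 3 → R2=3
MOV R6, 30 → R6=30
MOV R5, 37 → R5=37
SHR R5, 3 → R5=37>>3=4
NEG R4 → R4=-(13)=-13
MUL R4, 2 → R4=(-13)*2=-26
AND R6, R4 → R6=30&(-26)=6
AND R6, R1 → R6=6&(-3)=4
SUB R4, 18 → R4=(-26)-18=-44
halt.

4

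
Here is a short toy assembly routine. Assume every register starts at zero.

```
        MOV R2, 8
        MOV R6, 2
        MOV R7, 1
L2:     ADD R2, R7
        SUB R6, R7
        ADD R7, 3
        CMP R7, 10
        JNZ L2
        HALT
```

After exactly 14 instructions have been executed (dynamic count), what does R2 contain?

20

MOV R2, 8 → R2=8
MOV R6, 2 → R6=2
MOV R7, 1 → R7=1
ADD R2, R7 → R2=8+1=9
SUB R6, R7 → R6=2-1=1
ADD R7, 3 → R7=1+3=4
CMP R7, 10  (cmp 4,10)
JNZ L2: taken
ADD R2, R7 → R2=9+4=13
SUB R6, R7 → R6=1-4=-3
ADD R7, 3 → R7=4+3=7
CMP R7, 10  (cmp 7,10)
JNZ L2: taken
ADD R2, R7 → R2=13+7=20
After step 14: R2 = 20.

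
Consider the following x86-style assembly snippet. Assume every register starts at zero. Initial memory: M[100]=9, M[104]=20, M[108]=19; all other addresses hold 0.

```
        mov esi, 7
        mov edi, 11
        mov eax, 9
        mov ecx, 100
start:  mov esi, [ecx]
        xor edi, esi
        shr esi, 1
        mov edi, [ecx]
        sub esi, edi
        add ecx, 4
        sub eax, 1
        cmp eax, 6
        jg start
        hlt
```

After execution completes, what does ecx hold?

112

after mov esi, 7: esi=7
after mov edi, 11: edi=11
after mov eax, 9: eax=9
after mov ecx, 100: ecx=100
after mov esi, [ecx]: esi=M[100]=9
after xor edi, esi: edi=11^9=2
after shr esi, 1: esi=9>>1=4
after mov edi, [ecx]: edi=M[100]=9
after sub esi, edi: esi=4-9=-5
after add ecx, 4: ecx=100+4=104
after sub eax, 1: eax=9-1=8
cmp eax, 6  (cmp 8,6)
jg start: taken
after mov esi, [ecx]: esi=M[104]=20
after xor edi, esi: edi=9^20=29
after shr esi, 1: esi=20>>1=10
after mov edi, [ecx]: edi=M[104]=20
after sub esi, edi: esi=10-20=-10
after add ecx, 4: ecx=104+4=108
after sub eax, 1: eax=8-1=7
cmp eax, 6  (cmp 7,6)
jg start: taken
after mov esi, [ecx]: esi=M[108]=19
after xor edi, esi: edi=20^19=7
after shr esi, 1: esi=19>>1=9
after mov edi, [ecx]: edi=M[108]=19
after sub esi, edi: esi=9-19=-10
after add ecx, 4: ecx=108+4=112
after sub eax, 1: eax=7-1=6
cmp eax, 6  (cmp 6,6)
jg start: not taken
halt.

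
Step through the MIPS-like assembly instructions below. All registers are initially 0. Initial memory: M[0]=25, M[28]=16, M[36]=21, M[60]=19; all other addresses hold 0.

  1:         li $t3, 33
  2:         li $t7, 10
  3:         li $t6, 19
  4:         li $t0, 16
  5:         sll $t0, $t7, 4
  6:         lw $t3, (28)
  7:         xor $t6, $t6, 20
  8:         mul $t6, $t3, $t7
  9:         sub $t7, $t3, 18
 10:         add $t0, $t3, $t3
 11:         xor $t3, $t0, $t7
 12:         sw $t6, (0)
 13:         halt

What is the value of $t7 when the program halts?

-2

after li $t3, 33: $t3=33
after li $t7, 10: $t7=10
after li $t6, 19: $t6=19
after li $t0, 16: $t0=16
after sll $t0, $t7, 4: $t0=10<<4=160
after lw $t3, (28): $t3=M[28]=16
after xor $t6, $t6, 20: $t6=19^20=7
after mul $t6, $t3, $t7: $t6=16*10=160
after sub $t7, $t3, 18: $t7=16-18=-2
after add $t0, $t3, $t3: $t0=16+16=32
after xor $t3, $t0, $t7: $t3=32^(-2)=-34
sw $t6, (0) → M[0]=160
halt.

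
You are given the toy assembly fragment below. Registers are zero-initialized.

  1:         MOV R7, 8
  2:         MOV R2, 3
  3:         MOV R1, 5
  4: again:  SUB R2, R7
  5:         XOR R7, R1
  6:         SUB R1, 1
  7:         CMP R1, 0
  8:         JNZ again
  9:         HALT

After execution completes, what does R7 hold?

after MOV R7, 8: R7=8
after MOV R2, 3: R2=3
after MOV R1, 5: R1=5
after SUB R2, R7: R2=3-8=-5
after XOR R7, R1: R7=8^5=13
after SUB R1, 1: R1=5-1=4
CMP R1, 0  (cmp 4,0)
JNZ again: taken
after SUB R2, R7: R2=(-5)-13=-18
after XOR R7, R1: R7=13^4=9
after SUB R1, 1: R1=4-1=3
CMP R1, 0  (cmp 3,0)
JNZ again: taken
after SUB R2, R7: R2=(-18)-9=-27
after XOR R7, R1: R7=9^3=10
after SUB R1, 1: R1=3-1=2
CMP R1, 0  (cmp 2,0)
JNZ again: taken
after SUB R2, R7: R2=(-27)-10=-37
after XOR R7, R1: R7=10^2=8
after SUB R1, 1: R1=2-1=1
CMP R1, 0  (cmp 1,0)
JNZ again: taken
after SUB R2, R7: R2=(-37)-8=-45
after XOR R7, R1: R7=8^1=9
after SUB R1, 1: R1=1-1=0
CMP R1, 0  (cmp 0,0)
JNZ again: not taken
halt.

9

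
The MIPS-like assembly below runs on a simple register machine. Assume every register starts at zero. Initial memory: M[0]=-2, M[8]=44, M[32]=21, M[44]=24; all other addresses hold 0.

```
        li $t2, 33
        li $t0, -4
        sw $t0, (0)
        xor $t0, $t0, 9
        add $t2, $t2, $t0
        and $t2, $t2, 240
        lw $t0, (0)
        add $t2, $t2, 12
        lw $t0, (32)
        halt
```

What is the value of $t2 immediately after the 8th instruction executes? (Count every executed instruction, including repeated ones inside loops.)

after li $t2, 33: $t2=33
after li $t0, -4: $t0=-4
sw $t0, (0) → M[0]=-4
after xor $t0, $t0, 9: $t0=(-4)^9=-11
after add $t2, $t2, $t0: $t2=33+(-11)=22
after and $t2, $t2, 240: $t2=22&240=16
after lw $t0, (0): $t0=M[0]=-4
after add $t2, $t2, 12: $t2=16+12=28
After step 8: $t2 = 28.

28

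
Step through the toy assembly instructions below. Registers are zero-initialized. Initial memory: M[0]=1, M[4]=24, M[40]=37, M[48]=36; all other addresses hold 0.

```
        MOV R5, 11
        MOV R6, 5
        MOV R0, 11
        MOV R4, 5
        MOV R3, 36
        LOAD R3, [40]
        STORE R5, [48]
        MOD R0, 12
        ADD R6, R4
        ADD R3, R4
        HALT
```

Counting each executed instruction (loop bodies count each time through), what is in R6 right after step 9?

MOV R5, 11 → R5=11
MOV R6, 5 → R6=5
MOV R0, 11 → R0=11
MOV R4, 5 → R4=5
MOV R3, 36 → R3=36
LOAD R3, [40] → R3=M[40]=37
STORE R5, [48] → M[48]=11
MOD R0, 12 → R0=11%12=11
ADD R6, R4 → R6=5+5=10
After step 9: R6 = 10.

10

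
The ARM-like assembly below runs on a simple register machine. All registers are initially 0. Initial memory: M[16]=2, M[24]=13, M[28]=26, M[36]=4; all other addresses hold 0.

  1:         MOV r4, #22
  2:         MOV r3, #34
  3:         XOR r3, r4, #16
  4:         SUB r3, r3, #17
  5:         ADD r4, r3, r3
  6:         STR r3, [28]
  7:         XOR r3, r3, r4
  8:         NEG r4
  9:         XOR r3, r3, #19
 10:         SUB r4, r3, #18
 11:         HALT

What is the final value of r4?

-6

after MOV r4, #22: r4=22
after MOV r3, #34: r3=34
after XOR r3, r4, #16: r3=22^16=6
after SUB r3, r3, #17: r3=6-17=-11
after ADD r4, r3, r3: r4=(-11)+(-11)=-22
STR r3, [28] → M[28]=-11
after XOR r3, r3, r4: r3=(-11)^(-22)=31
after NEG r4: r4=-(-22)=22
after XOR r3, r3, #19: r3=31^19=12
after SUB r4, r3, #18: r4=12-18=-6
halt.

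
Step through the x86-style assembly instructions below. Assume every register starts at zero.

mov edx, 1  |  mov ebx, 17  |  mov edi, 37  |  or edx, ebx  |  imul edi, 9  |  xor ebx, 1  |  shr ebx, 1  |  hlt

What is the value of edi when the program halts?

edx=1
ebx=17
edi=37
edx=1|17=17
edi=37*9=333
ebx=17^1=16
ebx=16>>1=8
halt.

333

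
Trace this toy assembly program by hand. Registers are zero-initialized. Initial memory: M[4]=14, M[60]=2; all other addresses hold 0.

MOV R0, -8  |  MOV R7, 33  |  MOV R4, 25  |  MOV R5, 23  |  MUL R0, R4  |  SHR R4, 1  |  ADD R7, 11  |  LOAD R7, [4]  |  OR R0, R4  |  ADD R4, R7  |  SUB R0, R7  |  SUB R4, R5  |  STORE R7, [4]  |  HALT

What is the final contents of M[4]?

14

after MOV R0, -8: R0=-8
after MOV R7, 33: R7=33
after MOV R4, 25: R4=25
after MOV R5, 23: R5=23
after MUL R0, R4: R0=(-8)*25=-200
after SHR R4, 1: R4=25>>1=12
after ADD R7, 11: R7=33+11=44
after LOAD R7, [4]: R7=M[4]=14
after OR R0, R4: R0=(-200)|12=-196
after ADD R4, R7: R4=12+14=26
after SUB R0, R7: R0=(-196)-14=-210
after SUB R4, R5: R4=26-23=3
STORE R7, [4] → M[4]=14
halt.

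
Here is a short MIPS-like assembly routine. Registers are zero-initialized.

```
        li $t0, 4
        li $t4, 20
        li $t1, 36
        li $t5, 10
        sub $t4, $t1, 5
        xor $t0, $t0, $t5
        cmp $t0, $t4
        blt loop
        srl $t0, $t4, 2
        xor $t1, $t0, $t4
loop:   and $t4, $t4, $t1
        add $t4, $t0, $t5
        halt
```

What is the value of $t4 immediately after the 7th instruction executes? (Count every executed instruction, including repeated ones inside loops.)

31

after li $t0, 4: $t0=4
after li $t4, 20: $t4=20
after li $t1, 36: $t1=36
after li $t5, 10: $t5=10
after sub $t4, $t1, 5: $t4=36-5=31
after xor $t0, $t0, $t5: $t0=4^10=14
cmp $t0, $t4  (cmp 14,31)
After step 7: $t4 = 31.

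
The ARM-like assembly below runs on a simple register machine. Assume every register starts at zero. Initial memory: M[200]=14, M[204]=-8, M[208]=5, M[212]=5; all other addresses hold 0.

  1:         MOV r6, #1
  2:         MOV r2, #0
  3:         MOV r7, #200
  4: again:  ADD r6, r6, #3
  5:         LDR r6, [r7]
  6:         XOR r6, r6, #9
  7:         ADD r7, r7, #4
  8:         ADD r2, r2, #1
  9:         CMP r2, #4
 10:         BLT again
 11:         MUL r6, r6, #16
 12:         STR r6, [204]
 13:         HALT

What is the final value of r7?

r6=1
r2=0
r7=200
r6=1+3=4
r6=M[200]=14
r6=14^9=7
r7=200+4=204
r2=0+1=1
CMP r2, #4  (cmp 1,4)
BLT again: taken
r6=7+3=10
r6=M[204]=-8
r6=(-8)^9=-15
r7=204+4=208
r2=1+1=2
CMP r2, #4  (cmp 2,4)
BLT again: taken
r6=(-15)+3=-12
r6=M[208]=5
r6=5^9=12
r7=208+4=212
r2=2+1=3
CMP r2, #4  (cmp 3,4)
BLT again: taken
r6=12+3=15
r6=M[212]=5
r6=5^9=12
r7=212+4=216
r2=3+1=4
CMP r2, #4  (cmp 4,4)
BLT again: not taken
r6=12*16=192
STR r6, [204] → M[204]=192
halt.

216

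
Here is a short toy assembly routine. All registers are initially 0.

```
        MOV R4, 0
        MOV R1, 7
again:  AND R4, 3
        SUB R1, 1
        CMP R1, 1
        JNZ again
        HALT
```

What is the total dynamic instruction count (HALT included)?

R4=0
R1=7
R4=0&3=0
R1=7-1=6
CMP R1, 1  (cmp 6,1)
JNZ again: taken
R4=0&3=0
R1=6-1=5
CMP R1, 1  (cmp 5,1)
JNZ again: taken
R4=0&3=0
R1=5-1=4
CMP R1, 1  (cmp 4,1)
JNZ again: taken
R4=0&3=0
R1=4-1=3
CMP R1, 1  (cmp 3,1)
JNZ again: taken
R4=0&3=0
R1=3-1=2
CMP R1, 1  (cmp 2,1)
JNZ again: taken
R4=0&3=0
R1=2-1=1
CMP R1, 1  (cmp 1,1)
JNZ again: not taken
halt.
Total executed instructions: 27.

27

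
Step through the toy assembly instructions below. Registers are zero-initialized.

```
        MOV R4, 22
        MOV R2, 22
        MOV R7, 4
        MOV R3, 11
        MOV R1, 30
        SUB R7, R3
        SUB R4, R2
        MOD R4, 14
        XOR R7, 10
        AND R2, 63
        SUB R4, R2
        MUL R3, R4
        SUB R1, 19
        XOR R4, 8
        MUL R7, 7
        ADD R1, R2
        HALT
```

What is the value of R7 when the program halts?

MOV R4, 22 → R4=22
MOV R2, 22 → R2=22
MOV R7, 4 → R7=4
MOV R3, 11 → R3=11
MOV R1, 30 → R1=30
SUB R7, R3 → R7=4-11=-7
SUB R4, R2 → R4=22-22=0
MOD R4, 14 → R4=0%14=0
XOR R7, 10 → R7=(-7)^10=-13
AND R2, 63 → R2=22&63=22
SUB R4, R2 → R4=0-22=-22
MUL R3, R4 → R3=11*(-22)=-242
SUB R1, 19 → R1=30-19=11
XOR R4, 8 → R4=(-22)^8=-30
MUL R7, 7 → R7=(-13)*7=-91
ADD R1, R2 → R1=11+22=33
halt.

-91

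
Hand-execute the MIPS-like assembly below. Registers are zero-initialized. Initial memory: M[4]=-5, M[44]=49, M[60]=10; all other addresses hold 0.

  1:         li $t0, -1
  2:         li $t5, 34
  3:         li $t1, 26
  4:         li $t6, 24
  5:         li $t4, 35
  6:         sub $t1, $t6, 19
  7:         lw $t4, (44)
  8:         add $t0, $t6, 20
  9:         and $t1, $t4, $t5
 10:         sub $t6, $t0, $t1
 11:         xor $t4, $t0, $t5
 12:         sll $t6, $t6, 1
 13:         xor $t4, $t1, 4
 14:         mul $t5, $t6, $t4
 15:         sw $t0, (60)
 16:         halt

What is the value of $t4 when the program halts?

36

li $t0, -1 → $t0=-1
li $t5, 34 → $t5=34
li $t1, 26 → $t1=26
li $t6, 24 → $t6=24
li $t4, 35 → $t4=35
sub $t1, $t6, 19 → $t1=24-19=5
lw $t4, (44) → $t4=M[44]=49
add $t0, $t6, 20 → $t0=24+20=44
and $t1, $t4, $t5 → $t1=49&34=32
sub $t6, $t0, $t1 → $t6=44-32=12
xor $t4, $t0, $t5 → $t4=44^34=14
sll $t6, $t6, 1 → $t6=12<<1=24
xor $t4, $t1, 4 → $t4=32^4=36
mul $t5, $t6, $t4 → $t5=24*36=864
sw $t0, (60) → M[60]=44
halt.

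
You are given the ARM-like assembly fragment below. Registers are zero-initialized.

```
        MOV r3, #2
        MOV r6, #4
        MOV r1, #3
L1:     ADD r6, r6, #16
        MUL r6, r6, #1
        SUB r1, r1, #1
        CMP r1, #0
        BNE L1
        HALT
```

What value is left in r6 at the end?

r3=2
r6=4
r1=3
r6=4+16=20
r6=20*1=20
r1=3-1=2
CMP r1, #0  (cmp 2,0)
BNE L1: taken
r6=20+16=36
r6=36*1=36
r1=2-1=1
CMP r1, #0  (cmp 1,0)
BNE L1: taken
r6=36+16=52
r6=52*1=52
r1=1-1=0
CMP r1, #0  (cmp 0,0)
BNE L1: not taken
halt.

52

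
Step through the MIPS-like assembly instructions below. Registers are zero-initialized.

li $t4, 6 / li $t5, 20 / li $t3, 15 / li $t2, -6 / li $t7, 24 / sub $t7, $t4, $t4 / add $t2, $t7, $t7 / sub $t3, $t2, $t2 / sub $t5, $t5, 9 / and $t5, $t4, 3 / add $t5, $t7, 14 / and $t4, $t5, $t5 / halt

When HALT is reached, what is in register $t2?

after li $t4, 6: $t4=6
after li $t5, 20: $t5=20
after li $t3, 15: $t3=15
after li $t2, -6: $t2=-6
after li $t7, 24: $t7=24
after sub $t7, $t4, $t4: $t7=6-6=0
after add $t2, $t7, $t7: $t2=0+0=0
after sub $t3, $t2, $t2: $t3=0-0=0
after sub $t5, $t5, 9: $t5=20-9=11
after and $t5, $t4, 3: $t5=6&3=2
after add $t5, $t7, 14: $t5=0+14=14
after and $t4, $t5, $t5: $t4=14&14=14
halt.

0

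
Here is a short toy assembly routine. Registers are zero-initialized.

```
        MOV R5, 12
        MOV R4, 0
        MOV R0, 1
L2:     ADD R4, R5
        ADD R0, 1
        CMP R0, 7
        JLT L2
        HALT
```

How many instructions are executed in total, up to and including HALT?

28

after MOV R5, 12: R5=12
after MOV R4, 0: R4=0
after MOV R0, 1: R0=1
after ADD R4, R5: R4=0+12=12
after ADD R0, 1: R0=1+1=2
CMP R0, 7  (cmp 2,7)
JLT L2: taken
after ADD R4, R5: R4=12+12=24
after ADD R0, 1: R0=2+1=3
CMP R0, 7  (cmp 3,7)
JLT L2: taken
after ADD R4, R5: R4=24+12=36
after ADD R0, 1: R0=3+1=4
CMP R0, 7  (cmp 4,7)
JLT L2: taken
after ADD R4, R5: R4=36+12=48
after ADD R0, 1: R0=4+1=5
CMP R0, 7  (cmp 5,7)
JLT L2: taken
after ADD R4, R5: R4=48+12=60
after ADD R0, 1: R0=5+1=6
CMP R0, 7  (cmp 6,7)
JLT L2: taken
after ADD R4, R5: R4=60+12=72
after ADD R0, 1: R0=6+1=7
CMP R0, 7  (cmp 7,7)
JLT L2: not taken
halt.
Total executed instructions: 28.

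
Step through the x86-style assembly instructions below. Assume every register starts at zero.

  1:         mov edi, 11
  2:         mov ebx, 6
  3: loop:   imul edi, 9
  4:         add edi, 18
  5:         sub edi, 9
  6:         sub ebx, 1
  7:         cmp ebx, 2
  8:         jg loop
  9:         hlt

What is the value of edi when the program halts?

edi=11
ebx=6
edi=11*9=99
edi=99+18=117
edi=117-9=108
ebx=6-1=5
cmp ebx, 2  (cmp 5,2)
jg loop: taken
edi=108*9=972
edi=972+18=990
edi=990-9=981
ebx=5-1=4
cmp ebx, 2  (cmp 4,2)
jg loop: taken
edi=981*9=8829
edi=8829+18=8847
edi=8847-9=8838
ebx=4-1=3
cmp ebx, 2  (cmp 3,2)
jg loop: taken
edi=8838*9=79542
edi=79542+18=79560
edi=79560-9=79551
ebx=3-1=2
cmp ebx, 2  (cmp 2,2)
jg loop: not taken
halt.

79551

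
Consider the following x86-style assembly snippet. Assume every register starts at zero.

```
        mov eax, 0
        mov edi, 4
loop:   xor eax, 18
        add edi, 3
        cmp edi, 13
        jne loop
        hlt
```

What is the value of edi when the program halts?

13

eax=0
edi=4
eax=0^18=18
edi=4+3=7
cmp edi, 13  (cmp 7,13)
jne loop: taken
eax=18^18=0
edi=7+3=10
cmp edi, 13  (cmp 10,13)
jne loop: taken
eax=0^18=18
edi=10+3=13
cmp edi, 13  (cmp 13,13)
jne loop: not taken
halt.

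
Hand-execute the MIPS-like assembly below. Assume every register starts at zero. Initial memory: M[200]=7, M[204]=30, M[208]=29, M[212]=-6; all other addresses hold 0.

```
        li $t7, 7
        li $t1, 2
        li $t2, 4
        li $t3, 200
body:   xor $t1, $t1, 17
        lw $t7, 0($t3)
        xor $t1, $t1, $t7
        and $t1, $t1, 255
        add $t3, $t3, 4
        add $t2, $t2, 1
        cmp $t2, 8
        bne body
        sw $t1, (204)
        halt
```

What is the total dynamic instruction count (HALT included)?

li $t7, 7 → $t7=7
li $t1, 2 → $t1=2
li $t2, 4 → $t2=4
li $t3, 200 → $t3=200
xor $t1, $t1, 17 → $t1=2^17=19
lw $t7, 0($t3) → $t7=M[200]=7
xor $t1, $t1, $t7 → $t1=19^7=20
and $t1, $t1, 255 → $t1=20&255=20
add $t3, $t3, 4 → $t3=200+4=204
add $t2, $t2, 1 → $t2=4+1=5
cmp $t2, 8  (cmp 5,8)
bne body: taken
xor $t1, $t1, 17 → $t1=20^17=5
lw $t7, 0($t3) → $t7=M[204]=30
xor $t1, $t1, $t7 → $t1=5^30=27
and $t1, $t1, 255 → $t1=27&255=27
add $t3, $t3, 4 → $t3=204+4=208
add $t2, $t2, 1 → $t2=5+1=6
cmp $t2, 8  (cmp 6,8)
bne body: taken
xor $t1, $t1, 17 → $t1=27^17=10
lw $t7, 0($t3) → $t7=M[208]=29
xor $t1, $t1, $t7 → $t1=10^29=23
and $t1, $t1, 255 → $t1=23&255=23
add $t3, $t3, 4 → $t3=208+4=212
add $t2, $t2, 1 → $t2=6+1=7
cmp $t2, 8  (cmp 7,8)
bne body: taken
xor $t1, $t1, 17 → $t1=23^17=6
lw $t7, 0($t3) → $t7=M[212]=-6
xor $t1, $t1, $t7 → $t1=6^(-6)=-4
and $t1, $t1, 255 → $t1=(-4)&255=252
add $t3, $t3, 4 → $t3=212+4=216
add $t2, $t2, 1 → $t2=7+1=8
cmp $t2, 8  (cmp 8,8)
bne body: not taken
sw $t1, (204) → M[204]=252
halt.
Total executed instructions: 38.

38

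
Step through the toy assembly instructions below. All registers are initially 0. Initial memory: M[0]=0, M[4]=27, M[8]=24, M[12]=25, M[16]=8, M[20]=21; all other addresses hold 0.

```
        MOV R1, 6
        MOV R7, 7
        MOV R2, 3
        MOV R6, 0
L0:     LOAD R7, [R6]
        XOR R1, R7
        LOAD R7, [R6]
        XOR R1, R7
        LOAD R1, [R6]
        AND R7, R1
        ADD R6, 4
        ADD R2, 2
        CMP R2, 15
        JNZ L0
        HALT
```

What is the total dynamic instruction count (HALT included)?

65

R1=6
R7=7
R2=3
R6=0
R7=M[0]=0
R1=6^0=6
R7=M[0]=0
R1=6^0=6
R1=M[0]=0
R7=0&0=0
R6=0+4=4
R2=3+2=5
CMP R2, 15  (cmp 5,15)
JNZ L0: taken
R7=M[4]=27
R1=0^27=27
R7=M[4]=27
R1=27^27=0
R1=M[4]=27
R7=27&27=27
R6=4+4=8
R2=5+2=7
CMP R2, 15  (cmp 7,15)
JNZ L0: taken
R7=M[8]=24
R1=27^24=3
R7=M[8]=24
R1=3^24=27
R1=M[8]=24
R7=24&24=24
R6=8+4=12
R2=7+2=9
CMP R2, 15  (cmp 9,15)
JNZ L0: taken
R7=M[12]=25
R1=24^25=1
R7=M[12]=25
R1=1^25=24
R1=M[12]=25
R7=25&25=25
R6=12+4=16
R2=9+2=11
CMP R2, 15  (cmp 11,15)
JNZ L0: taken
R7=M[16]=8
R1=25^8=17
R7=M[16]=8
R1=17^8=25
R1=M[16]=8
R7=8&8=8
R6=16+4=20
R2=11+2=13
CMP R2, 15  (cmp 13,15)
JNZ L0: taken
R7=M[20]=21
R1=8^21=29
R7=M[20]=21
R1=29^21=8
R1=M[20]=21
R7=21&21=21
R6=20+4=24
R2=13+2=15
CMP R2, 15  (cmp 15,15)
JNZ L0: not taken
halt.
Total executed instructions: 65.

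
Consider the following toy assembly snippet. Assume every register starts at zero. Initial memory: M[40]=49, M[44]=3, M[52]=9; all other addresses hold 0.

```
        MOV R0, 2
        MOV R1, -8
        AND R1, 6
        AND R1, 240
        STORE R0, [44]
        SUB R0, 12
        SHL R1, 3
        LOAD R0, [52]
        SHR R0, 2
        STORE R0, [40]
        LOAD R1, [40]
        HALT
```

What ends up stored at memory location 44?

MOV R0, 2 → R0=2
MOV R1, -8 → R1=-8
AND R1, 6 → R1=(-8)&6=0
AND R1, 240 → R1=0&240=0
STORE R0, [44] → M[44]=2
SUB R0, 12 → R0=2-12=-10
SHL R1, 3 → R1=0<<3=0
LOAD R0, [52] → R0=M[52]=9
SHR R0, 2 → R0=9>>2=2
STORE R0, [40] → M[40]=2
LOAD R1, [40] → R1=M[40]=2
halt.

2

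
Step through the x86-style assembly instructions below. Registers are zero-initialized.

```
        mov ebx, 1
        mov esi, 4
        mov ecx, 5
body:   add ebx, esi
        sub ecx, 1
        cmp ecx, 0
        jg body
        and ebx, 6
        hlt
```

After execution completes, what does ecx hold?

mov ebx, 1 → ebx=1
mov esi, 4 → esi=4
mov ecx, 5 → ecx=5
add ebx, esi → ebx=1+4=5
sub ecx, 1 → ecx=5-1=4
cmp ecx, 0  (cmp 4,0)
jg body: taken
add ebx, esi → ebx=5+4=9
sub ecx, 1 → ecx=4-1=3
cmp ecx, 0  (cmp 3,0)
jg body: taken
add ebx, esi → ebx=9+4=13
sub ecx, 1 → ecx=3-1=2
cmp ecx, 0  (cmp 2,0)
jg body: taken
add ebx, esi → ebx=13+4=17
sub ecx, 1 → ecx=2-1=1
cmp ecx, 0  (cmp 1,0)
jg body: taken
add ebx, esi → ebx=17+4=21
sub ecx, 1 → ecx=1-1=0
cmp ecx, 0  (cmp 0,0)
jg body: not taken
and ebx, 6 → ebx=21&6=4
halt.

0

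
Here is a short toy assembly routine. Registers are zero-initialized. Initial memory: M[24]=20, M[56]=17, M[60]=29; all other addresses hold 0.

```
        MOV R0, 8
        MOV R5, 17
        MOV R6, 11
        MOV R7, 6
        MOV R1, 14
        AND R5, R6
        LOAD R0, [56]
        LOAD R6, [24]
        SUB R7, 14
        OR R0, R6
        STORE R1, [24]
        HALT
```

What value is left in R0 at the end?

after MOV R0, 8: R0=8
after MOV R5, 17: R5=17
after MOV R6, 11: R6=11
after MOV R7, 6: R7=6
after MOV R1, 14: R1=14
after AND R5, R6: R5=17&11=1
after LOAD R0, [56]: R0=M[56]=17
after LOAD R6, [24]: R6=M[24]=20
after SUB R7, 14: R7=6-14=-8
after OR R0, R6: R0=17|20=21
STORE R1, [24] → M[24]=14
halt.

21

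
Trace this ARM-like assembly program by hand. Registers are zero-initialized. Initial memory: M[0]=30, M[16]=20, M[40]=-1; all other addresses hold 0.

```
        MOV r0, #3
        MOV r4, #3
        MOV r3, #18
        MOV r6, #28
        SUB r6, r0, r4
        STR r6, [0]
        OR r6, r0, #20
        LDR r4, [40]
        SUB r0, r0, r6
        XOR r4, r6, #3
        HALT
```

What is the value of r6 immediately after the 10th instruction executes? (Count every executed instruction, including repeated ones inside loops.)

r0=3
r4=3
r3=18
r6=28
r6=3-3=0
STR r6, [0] → M[0]=0
r6=3|20=23
r4=M[40]=-1
r0=3-23=-20
r4=23^3=20
After step 10: r6 = 23.

23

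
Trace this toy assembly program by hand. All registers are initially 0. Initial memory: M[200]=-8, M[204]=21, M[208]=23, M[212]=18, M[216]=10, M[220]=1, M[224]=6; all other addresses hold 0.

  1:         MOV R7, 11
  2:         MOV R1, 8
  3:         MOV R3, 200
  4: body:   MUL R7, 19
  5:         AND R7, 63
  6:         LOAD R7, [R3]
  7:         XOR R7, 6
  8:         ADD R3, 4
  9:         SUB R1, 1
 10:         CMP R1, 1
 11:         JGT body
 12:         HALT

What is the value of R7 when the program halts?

0

after MOV R7, 11: R7=11
after MOV R1, 8: R1=8
after MOV R3, 200: R3=200
after MUL R7, 19: R7=11*19=209
after AND R7, 63: R7=209&63=17
after LOAD R7, [R3]: R7=M[200]=-8
after XOR R7, 6: R7=(-8)^6=-2
after ADD R3, 4: R3=200+4=204
after SUB R1, 1: R1=8-1=7
CMP R1, 1  (cmp 7,1)
JGT body: taken
after MUL R7, 19: R7=(-2)*19=-38
after AND R7, 63: R7=(-38)&63=26
after LOAD R7, [R3]: R7=M[204]=21
after XOR R7, 6: R7=21^6=19
after ADD R3, 4: R3=204+4=208
after SUB R1, 1: R1=7-1=6
CMP R1, 1  (cmp 6,1)
JGT body: taken
after MUL R7, 19: R7=19*19=361
after AND R7, 63: R7=361&63=41
after LOAD R7, [R3]: R7=M[208]=23
after XOR R7, 6: R7=23^6=17
after ADD R3, 4: R3=208+4=212
after SUB R1, 1: R1=6-1=5
CMP R1, 1  (cmp 5,1)
JGT body: taken
after MUL R7, 19: R7=17*19=323
after AND R7, 63: R7=323&63=3
after LOAD R7, [R3]: R7=M[212]=18
after XOR R7, 6: R7=18^6=20
after ADD R3, 4: R3=212+4=216
after SUB R1, 1: R1=5-1=4
CMP R1, 1  (cmp 4,1)
JGT body: taken
after MUL R7, 19: R7=20*19=380
after AND R7, 63: R7=380&63=60
after LOAD R7, [R3]: R7=M[216]=10
after XOR R7, 6: R7=10^6=12
after ADD R3, 4: R3=216+4=220
after SUB R1, 1: R1=4-1=3
CMP R1, 1  (cmp 3,1)
JGT body: taken
after MUL R7, 19: R7=12*19=228
after AND R7, 63: R7=228&63=36
after LOAD R7, [R3]: R7=M[220]=1
after XOR R7, 6: R7=1^6=7
after ADD R3, 4: R3=220+4=224
after SUB R1, 1: R1=3-1=2
CMP R1, 1  (cmp 2,1)
JGT body: taken
after MUL R7, 19: R7=7*19=133
after AND R7, 63: R7=133&63=5
after LOAD R7, [R3]: R7=M[224]=6
after XOR R7, 6: R7=6^6=0
after ADD R3, 4: R3=224+4=228
after SUB R1, 1: R1=2-1=1
CMP R1, 1  (cmp 1,1)
JGT body: not taken
halt.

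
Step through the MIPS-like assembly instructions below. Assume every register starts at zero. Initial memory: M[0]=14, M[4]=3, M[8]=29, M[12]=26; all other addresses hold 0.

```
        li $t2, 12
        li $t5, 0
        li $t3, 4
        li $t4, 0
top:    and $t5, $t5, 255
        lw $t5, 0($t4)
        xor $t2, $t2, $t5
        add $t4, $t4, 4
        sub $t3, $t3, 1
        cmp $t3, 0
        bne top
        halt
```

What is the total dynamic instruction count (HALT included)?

$t2=12
$t5=0
$t3=4
$t4=0
$t5=0&255=0
$t5=M[0]=14
$t2=12^14=2
$t4=0+4=4
$t3=4-1=3
cmp $t3, 0  (cmp 3,0)
bne top: taken
$t5=14&255=14
$t5=M[4]=3
$t2=2^3=1
$t4=4+4=8
$t3=3-1=2
cmp $t3, 0  (cmp 2,0)
bne top: taken
$t5=3&255=3
$t5=M[8]=29
$t2=1^29=28
$t4=8+4=12
$t3=2-1=1
cmp $t3, 0  (cmp 1,0)
bne top: taken
$t5=29&255=29
$t5=M[12]=26
$t2=28^26=6
$t4=12+4=16
$t3=1-1=0
cmp $t3, 0  (cmp 0,0)
bne top: not taken
halt.
Total executed instructions: 33.

33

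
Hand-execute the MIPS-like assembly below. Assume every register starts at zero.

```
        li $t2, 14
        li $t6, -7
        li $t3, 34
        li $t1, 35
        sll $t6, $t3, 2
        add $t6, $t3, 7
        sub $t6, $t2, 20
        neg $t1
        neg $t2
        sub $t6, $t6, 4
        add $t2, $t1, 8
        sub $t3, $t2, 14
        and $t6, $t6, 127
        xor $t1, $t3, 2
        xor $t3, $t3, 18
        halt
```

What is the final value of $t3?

$t2=14
$t6=-7
$t3=34
$t1=35
$t6=34<<2=136
$t6=34+7=41
$t6=14-20=-6
$t1=-(35)=-35
$t2=-(14)=-14
$t6=(-6)-4=-10
$t2=(-35)+8=-27
$t3=(-27)-14=-41
$t6=(-10)&127=118
$t1=(-41)^2=-43
$t3=(-41)^18=-59
halt.

-59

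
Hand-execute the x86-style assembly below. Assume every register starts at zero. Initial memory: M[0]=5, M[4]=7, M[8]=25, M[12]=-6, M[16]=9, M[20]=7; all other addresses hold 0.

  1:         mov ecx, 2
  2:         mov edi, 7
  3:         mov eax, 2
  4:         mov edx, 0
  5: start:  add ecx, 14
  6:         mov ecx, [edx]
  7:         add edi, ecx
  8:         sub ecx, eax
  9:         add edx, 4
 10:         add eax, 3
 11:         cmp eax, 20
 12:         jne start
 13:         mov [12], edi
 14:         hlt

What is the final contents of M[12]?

ecx=2
edi=7
eax=2
edx=0
ecx=2+14=16
ecx=M[0]=5
edi=7+5=12
ecx=5-2=3
edx=0+4=4
eax=2+3=5
cmp eax, 20  (cmp 5,20)
jne start: taken
ecx=3+14=17
ecx=M[4]=7
edi=12+7=19
ecx=7-5=2
edx=4+4=8
eax=5+3=8
cmp eax, 20  (cmp 8,20)
jne start: taken
ecx=2+14=16
ecx=M[8]=25
edi=19+25=44
ecx=25-8=17
edx=8+4=12
eax=8+3=11
cmp eax, 20  (cmp 11,20)
jne start: taken
ecx=17+14=31
ecx=M[12]=-6
edi=44+(-6)=38
ecx=(-6)-11=-17
edx=12+4=16
eax=11+3=14
cmp eax, 20  (cmp 14,20)
jne start: taken
ecx=(-17)+14=-3
ecx=M[16]=9
edi=38+9=47
ecx=9-14=-5
edx=16+4=20
eax=14+3=17
cmp eax, 20  (cmp 17,20)
jne start: taken
ecx=(-5)+14=9
ecx=M[20]=7
edi=47+7=54
ecx=7-17=-10
edx=20+4=24
eax=17+3=20
cmp eax, 20  (cmp 20,20)
jne start: not taken
mov [12], edi → M[12]=54
halt.

54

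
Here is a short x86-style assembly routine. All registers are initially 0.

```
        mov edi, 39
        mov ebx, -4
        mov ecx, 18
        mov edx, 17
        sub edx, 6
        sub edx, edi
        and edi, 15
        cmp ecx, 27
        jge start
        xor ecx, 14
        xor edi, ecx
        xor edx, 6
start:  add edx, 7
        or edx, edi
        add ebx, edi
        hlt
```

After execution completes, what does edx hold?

after mov edi, 39: edi=39
after mov ebx, -4: ebx=-4
after mov ecx, 18: ecx=18
after mov edx, 17: edx=17
after sub edx, 6: edx=17-6=11
after sub edx, edi: edx=11-39=-28
after and edi, 15: edi=39&15=7
cmp ecx, 27  (cmp 18,27)
jge start: not taken
after xor ecx, 14: ecx=18^14=28
after xor edi, ecx: edi=7^28=27
after xor edx, 6: edx=(-28)^6=-30
after add edx, 7: edx=(-30)+7=-23
after or edx, edi: edx=(-23)|27=-5
after add ebx, edi: ebx=(-4)+27=23
halt.

-5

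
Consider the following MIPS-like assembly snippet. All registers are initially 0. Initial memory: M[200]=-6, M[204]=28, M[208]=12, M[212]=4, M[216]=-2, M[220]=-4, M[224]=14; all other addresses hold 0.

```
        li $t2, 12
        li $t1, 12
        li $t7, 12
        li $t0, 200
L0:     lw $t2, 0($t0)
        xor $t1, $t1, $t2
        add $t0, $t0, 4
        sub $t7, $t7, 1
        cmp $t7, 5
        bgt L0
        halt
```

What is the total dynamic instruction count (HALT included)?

47

$t2=12
$t1=12
$t7=12
$t0=200
$t2=M[200]=-6
$t1=12^(-6)=-10
$t0=200+4=204
$t7=12-1=11
cmp $t7, 5  (cmp 11,5)
bgt L0: taken
$t2=M[204]=28
$t1=(-10)^28=-22
$t0=204+4=208
$t7=11-1=10
cmp $t7, 5  (cmp 10,5)
bgt L0: taken
$t2=M[208]=12
$t1=(-22)^12=-26
$t0=208+4=212
$t7=10-1=9
cmp $t7, 5  (cmp 9,5)
bgt L0: taken
$t2=M[212]=4
$t1=(-26)^4=-30
$t0=212+4=216
$t7=9-1=8
cmp $t7, 5  (cmp 8,5)
bgt L0: taken
$t2=M[216]=-2
$t1=(-30)^(-2)=28
$t0=216+4=220
$t7=8-1=7
cmp $t7, 5  (cmp 7,5)
bgt L0: taken
$t2=M[220]=-4
$t1=28^(-4)=-32
$t0=220+4=224
$t7=7-1=6
cmp $t7, 5  (cmp 6,5)
bgt L0: taken
$t2=M[224]=14
$t1=(-32)^14=-18
$t0=224+4=228
$t7=6-1=5
cmp $t7, 5  (cmp 5,5)
bgt L0: not taken
halt.
Total executed instructions: 47.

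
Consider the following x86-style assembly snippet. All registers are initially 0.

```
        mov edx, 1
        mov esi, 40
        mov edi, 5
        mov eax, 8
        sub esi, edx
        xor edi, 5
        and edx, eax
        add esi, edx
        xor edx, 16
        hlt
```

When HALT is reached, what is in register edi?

0

edx=1
esi=40
edi=5
eax=8
esi=40-1=39
edi=5^5=0
edx=1&8=0
esi=39+0=39
edx=0^16=16
halt.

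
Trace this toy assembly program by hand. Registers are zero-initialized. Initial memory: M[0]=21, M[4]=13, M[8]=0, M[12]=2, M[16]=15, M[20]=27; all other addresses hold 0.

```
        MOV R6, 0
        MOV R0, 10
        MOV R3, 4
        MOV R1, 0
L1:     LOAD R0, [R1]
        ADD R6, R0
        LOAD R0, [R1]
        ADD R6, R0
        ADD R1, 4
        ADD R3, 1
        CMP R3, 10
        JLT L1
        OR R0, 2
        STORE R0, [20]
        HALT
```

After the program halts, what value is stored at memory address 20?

27

MOV R6, 0 → R6=0
MOV R0, 10 → R0=10
MOV R3, 4 → R3=4
MOV R1, 0 → R1=0
LOAD R0, [R1] → R0=M[0]=21
ADD R6, R0 → R6=0+21=21
LOAD R0, [R1] → R0=M[0]=21
ADD R6, R0 → R6=21+21=42
ADD R1, 4 → R1=0+4=4
ADD R3, 1 → R3=4+1=5
CMP R3, 10  (cmp 5,10)
JLT L1: taken
LOAD R0, [R1] → R0=M[4]=13
ADD R6, R0 → R6=42+13=55
LOAD R0, [R1] → R0=M[4]=13
ADD R6, R0 → R6=55+13=68
ADD R1, 4 → R1=4+4=8
ADD R3, 1 → R3=5+1=6
CMP R3, 10  (cmp 6,10)
JLT L1: taken
LOAD R0, [R1] → R0=M[8]=0
ADD R6, R0 → R6=68+0=68
LOAD R0, [R1] → R0=M[8]=0
ADD R6, R0 → R6=68+0=68
ADD R1, 4 → R1=8+4=12
ADD R3, 1 → R3=6+1=7
CMP R3, 10  (cmp 7,10)
JLT L1: taken
LOAD R0, [R1] → R0=M[12]=2
ADD R6, R0 → R6=68+2=70
LOAD R0, [R1] → R0=M[12]=2
ADD R6, R0 → R6=70+2=72
ADD R1, 4 → R1=12+4=16
ADD R3, 1 → R3=7+1=8
CMP R3, 10  (cmp 8,10)
JLT L1: taken
LOAD R0, [R1] → R0=M[16]=15
ADD R6, R0 → R6=72+15=87
LOAD R0, [R1] → R0=M[16]=15
ADD R6, R0 → R6=87+15=102
ADD R1, 4 → R1=16+4=20
ADD R3, 1 → R3=8+1=9
CMP R3, 10  (cmp 9,10)
JLT L1: taken
LOAD R0, [R1] → R0=M[20]=27
ADD R6, R0 → R6=102+27=129
LOAD R0, [R1] → R0=M[20]=27
ADD R6, R0 → R6=129+27=156
ADD R1, 4 → R1=20+4=24
ADD R3, 1 → R3=9+1=10
CMP R3, 10  (cmp 10,10)
JLT L1: not taken
OR R0, 2 → R0=27|2=27
STORE R0, [20] → M[20]=27
halt.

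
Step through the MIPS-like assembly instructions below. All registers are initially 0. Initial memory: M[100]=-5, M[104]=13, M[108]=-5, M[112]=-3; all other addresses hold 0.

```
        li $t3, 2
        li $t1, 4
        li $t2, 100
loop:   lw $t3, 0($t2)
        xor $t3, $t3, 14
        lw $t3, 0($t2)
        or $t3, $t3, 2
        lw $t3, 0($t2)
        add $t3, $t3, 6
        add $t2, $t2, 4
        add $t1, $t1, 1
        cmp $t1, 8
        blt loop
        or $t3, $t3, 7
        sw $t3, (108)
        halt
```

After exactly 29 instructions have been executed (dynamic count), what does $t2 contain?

108

$t3=2
$t1=4
$t2=100
$t3=M[100]=-5
$t3=(-5)^14=-11
$t3=M[100]=-5
$t3=(-5)|2=-5
$t3=M[100]=-5
$t3=(-5)+6=1
$t2=100+4=104
$t1=4+1=5
cmp $t1, 8  (cmp 5,8)
blt loop: taken
$t3=M[104]=13
$t3=13^14=3
$t3=M[104]=13
$t3=13|2=15
$t3=M[104]=13
$t3=13+6=19
$t2=104+4=108
$t1=5+1=6
cmp $t1, 8  (cmp 6,8)
blt loop: taken
$t3=M[108]=-5
$t3=(-5)^14=-11
$t3=M[108]=-5
$t3=(-5)|2=-5
$t3=M[108]=-5
$t3=(-5)+6=1
After step 29: $t2 = 108.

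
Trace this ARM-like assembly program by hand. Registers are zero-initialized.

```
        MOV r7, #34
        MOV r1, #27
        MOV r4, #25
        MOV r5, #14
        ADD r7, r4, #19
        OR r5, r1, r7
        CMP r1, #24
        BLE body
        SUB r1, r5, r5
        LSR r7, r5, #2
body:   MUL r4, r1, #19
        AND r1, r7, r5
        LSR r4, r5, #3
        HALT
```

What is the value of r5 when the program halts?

MOV r7, #34 → r7=34
MOV r1, #27 → r1=27
MOV r4, #25 → r4=25
MOV r5, #14 → r5=14
ADD r7, r4, #19 → r7=25+19=44
OR r5, r1, r7 → r5=27|44=63
CMP r1, #24  (cmp 27,24)
BLE body: not taken
SUB r1, r5, r5 → r1=63-63=0
LSR r7, r5, #2 → r7=63>>2=15
MUL r4, r1, #19 → r4=0*19=0
AND r1, r7, r5 → r1=15&63=15
LSR r4, r5, #3 → r4=63>>3=7
halt.

63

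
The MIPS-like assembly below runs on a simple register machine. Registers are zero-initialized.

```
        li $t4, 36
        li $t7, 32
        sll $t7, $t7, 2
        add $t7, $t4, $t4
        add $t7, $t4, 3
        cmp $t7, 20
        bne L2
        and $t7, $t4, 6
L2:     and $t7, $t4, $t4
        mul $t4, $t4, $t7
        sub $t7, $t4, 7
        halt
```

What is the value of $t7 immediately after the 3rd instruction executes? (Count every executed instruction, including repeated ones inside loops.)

$t4=36
$t7=32
$t7=32<<2=128
After step 3: $t7 = 128.

128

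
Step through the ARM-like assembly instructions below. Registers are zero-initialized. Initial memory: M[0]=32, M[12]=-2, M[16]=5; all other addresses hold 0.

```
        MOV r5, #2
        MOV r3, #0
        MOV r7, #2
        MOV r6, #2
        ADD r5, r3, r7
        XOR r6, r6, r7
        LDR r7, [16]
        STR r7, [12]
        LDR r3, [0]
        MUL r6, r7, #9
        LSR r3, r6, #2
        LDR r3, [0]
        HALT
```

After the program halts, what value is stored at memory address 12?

r5=2
r3=0
r7=2
r6=2
r5=0+2=2
r6=2^2=0
r7=M[16]=5
STR r7, [12] → M[12]=5
r3=M[0]=32
r6=5*9=45
r3=45>>2=11
r3=M[0]=32
halt.

5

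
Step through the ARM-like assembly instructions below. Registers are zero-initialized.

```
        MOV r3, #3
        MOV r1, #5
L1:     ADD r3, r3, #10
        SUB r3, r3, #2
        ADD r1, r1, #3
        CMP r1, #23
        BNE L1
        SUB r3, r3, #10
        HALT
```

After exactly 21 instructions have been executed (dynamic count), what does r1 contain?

r3=3
r1=5
r3=3+10=13
r3=13-2=11
r1=5+3=8
CMP r1, #23  (cmp 8,23)
BNE L1: taken
r3=11+10=21
r3=21-2=19
r1=8+3=11
CMP r1, #23  (cmp 11,23)
BNE L1: taken
r3=19+10=29
r3=29-2=27
r1=11+3=14
CMP r1, #23  (cmp 14,23)
BNE L1: taken
r3=27+10=37
r3=37-2=35
r1=14+3=17
CMP r1, #23  (cmp 17,23)
After step 21: r1 = 17.

17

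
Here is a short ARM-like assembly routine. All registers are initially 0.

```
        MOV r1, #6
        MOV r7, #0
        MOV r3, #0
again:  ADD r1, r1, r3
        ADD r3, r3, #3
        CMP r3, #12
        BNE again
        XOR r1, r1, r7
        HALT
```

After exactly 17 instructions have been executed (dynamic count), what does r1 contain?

24

MOV r1, #6 → r1=6
MOV r7, #0 → r7=0
MOV r3, #0 → r3=0
ADD r1, r1, r3 → r1=6+0=6
ADD r3, r3, #3 → r3=0+3=3
CMP r3, #12  (cmp 3,12)
BNE again: taken
ADD r1, r1, r3 → r1=6+3=9
ADD r3, r3, #3 → r3=3+3=6
CMP r3, #12  (cmp 6,12)
BNE again: taken
ADD r1, r1, r3 → r1=9+6=15
ADD r3, r3, #3 → r3=6+3=9
CMP r3, #12  (cmp 9,12)
BNE again: taken
ADD r1, r1, r3 → r1=15+9=24
ADD r3, r3, #3 → r3=9+3=12
After step 17: r1 = 24.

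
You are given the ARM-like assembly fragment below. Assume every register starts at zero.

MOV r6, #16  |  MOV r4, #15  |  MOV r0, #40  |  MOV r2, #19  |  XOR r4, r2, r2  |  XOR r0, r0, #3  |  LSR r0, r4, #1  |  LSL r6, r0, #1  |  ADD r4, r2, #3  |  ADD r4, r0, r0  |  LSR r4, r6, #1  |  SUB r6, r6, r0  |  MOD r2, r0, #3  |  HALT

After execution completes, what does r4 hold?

0

after MOV r6, #16: r6=16
after MOV r4, #15: r4=15
after MOV r0, #40: r0=40
after MOV r2, #19: r2=19
after XOR r4, r2, r2: r4=19^19=0
after XOR r0, r0, #3: r0=40^3=43
after LSR r0, r4, #1: r0=0>>1=0
after LSL r6, r0, #1: r6=0<<1=0
after ADD r4, r2, #3: r4=19+3=22
after ADD r4, r0, r0: r4=0+0=0
after LSR r4, r6, #1: r4=0>>1=0
after SUB r6, r6, r0: r6=0-0=0
after MOD r2, r0, #3: r2=0%3=0
halt.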